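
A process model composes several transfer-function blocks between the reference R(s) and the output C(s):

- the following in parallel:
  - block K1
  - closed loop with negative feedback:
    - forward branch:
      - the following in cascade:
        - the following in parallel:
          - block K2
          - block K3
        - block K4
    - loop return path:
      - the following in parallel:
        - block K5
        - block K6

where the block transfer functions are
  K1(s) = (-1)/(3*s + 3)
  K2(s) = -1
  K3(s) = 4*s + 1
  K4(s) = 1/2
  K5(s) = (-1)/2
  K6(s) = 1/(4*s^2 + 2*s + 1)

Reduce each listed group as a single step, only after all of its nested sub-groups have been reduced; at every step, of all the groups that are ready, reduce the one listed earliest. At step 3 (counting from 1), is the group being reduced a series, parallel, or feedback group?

Answer: parallel

Working:
Step 1. parallel reduction of K2, K3
Step 2. reduce the series chain (K2+K3), K4
Step 3. combine K5, K6 in parallel
Step 4. close the feedback loop around ((K2+K3)*K4), (K5+K6)
Step 5. combine K1, [((K2+K3)*K4)/(1+((K2+K3)*K4)*(K5+K6))] in parallel
Step 3: parallel.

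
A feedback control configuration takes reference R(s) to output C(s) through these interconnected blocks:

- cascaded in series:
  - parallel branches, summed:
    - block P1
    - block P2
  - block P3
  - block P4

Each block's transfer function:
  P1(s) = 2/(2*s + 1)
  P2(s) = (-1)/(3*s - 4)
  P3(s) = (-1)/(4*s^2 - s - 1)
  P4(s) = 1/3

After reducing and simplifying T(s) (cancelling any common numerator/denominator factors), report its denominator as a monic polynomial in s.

Step 1: reduce the parallel group P1, P2, giving (4*s - 9)/(6*s^2 - 5*s - 4)
Step 2: series reduction of (P1+P2), P3, P4, giving (9 - 4*s)/(72*s^4 - 78*s^3 - 51*s^2 + 27*s + 12)
That last expression is T(s), already simplified. Scaling its denominator by 1/72 (the reciprocal of the leading coefficient) yields the monic denominator.

Hence the answer: s^4 - 13*s^3/12 - 17*s^2/24 + 3*s/8 + 1/6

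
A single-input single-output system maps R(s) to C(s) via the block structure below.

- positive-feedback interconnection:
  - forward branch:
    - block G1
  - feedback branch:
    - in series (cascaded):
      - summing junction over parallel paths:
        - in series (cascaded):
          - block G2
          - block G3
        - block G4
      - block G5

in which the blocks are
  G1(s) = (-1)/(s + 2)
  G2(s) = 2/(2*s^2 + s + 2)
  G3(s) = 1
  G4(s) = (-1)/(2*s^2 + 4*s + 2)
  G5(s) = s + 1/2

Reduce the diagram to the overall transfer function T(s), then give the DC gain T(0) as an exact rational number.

First reduce the diagram to T(s).

Step 1. cascade G2, G3 gives 2/(2*s^2 + s + 2)
Step 2. reduce the parallel group (G2*G3), G4 gives (2*s^2 + 7*s + 2)/(4*s^4 + 10*s^3 + 12*s^2 + 10*s + 4)
Step 3. series reduction of ((G2*G3)+G4), G5 gives (4*s^3 + 16*s^2 + 11*s + 2)/(8*s^4 + 20*s^3 + 24*s^2 + 20*s + 8)
Step 4. reduce the feedback loop with forward G1 and return (((G2*G3)+G4)*G5) gives (-8*s^4 - 20*s^3 - 24*s^2 - 20*s - 8)/(8*s^5 + 36*s^4 + 68*s^3 + 84*s^2 + 59*s + 18)
Evaluating the step-4 result (the overall T(s)) at s = 0 gives T(0) = -8/18 = -4/9.

Answer: -4/9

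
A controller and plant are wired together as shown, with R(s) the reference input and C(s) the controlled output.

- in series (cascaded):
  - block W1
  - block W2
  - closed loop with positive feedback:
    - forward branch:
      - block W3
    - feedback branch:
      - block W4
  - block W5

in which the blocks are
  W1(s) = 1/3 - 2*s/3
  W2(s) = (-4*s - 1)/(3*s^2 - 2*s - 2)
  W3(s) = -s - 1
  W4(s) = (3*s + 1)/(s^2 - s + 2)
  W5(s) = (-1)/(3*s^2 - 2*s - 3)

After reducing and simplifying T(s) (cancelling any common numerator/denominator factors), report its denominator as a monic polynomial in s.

Step 1: reduce the feedback loop with forward W3 and return W4 gives (-s^3 - s - 2)/(4*s^2 + 3*s + 3)
Step 2: series reduction of W1, W2, [W3/(1-W3*W4)], W5 gives (8*s^5 - 2*s^4 + 7*s^3 + 14*s^2 - 5*s - 2)/(108*s^6 - 63*s^5 - 159*s^4 - 87*s^3 + 63*s^2 + 144*s + 54)
That last expression is T(s), already simplified. Scaling its denominator by 1/108 (the reciprocal of the leading coefficient) yields the monic denominator.

Final answer: s^6 - 7*s^5/12 - 53*s^4/36 - 29*s^3/36 + 7*s^2/12 + 4*s/3 + 1/2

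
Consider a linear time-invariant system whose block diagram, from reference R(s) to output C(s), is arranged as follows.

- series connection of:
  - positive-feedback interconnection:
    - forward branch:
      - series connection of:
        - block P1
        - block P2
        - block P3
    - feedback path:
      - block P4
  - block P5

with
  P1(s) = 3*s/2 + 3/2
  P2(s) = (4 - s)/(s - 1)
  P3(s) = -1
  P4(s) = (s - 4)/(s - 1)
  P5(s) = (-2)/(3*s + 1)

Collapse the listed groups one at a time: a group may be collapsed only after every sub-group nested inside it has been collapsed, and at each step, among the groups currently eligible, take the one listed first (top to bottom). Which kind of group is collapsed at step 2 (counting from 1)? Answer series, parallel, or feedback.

The answer is feedback.

Reasoning:
1. multiply P1, P2, P3 (series)
2. reduce the feedback loop with forward (P1*P2*P3) and return P4
3. series reduction of [(P1*P2*P3)/(1-(P1*P2*P3)*P4)], P5
So the answer for step 2 is feedback.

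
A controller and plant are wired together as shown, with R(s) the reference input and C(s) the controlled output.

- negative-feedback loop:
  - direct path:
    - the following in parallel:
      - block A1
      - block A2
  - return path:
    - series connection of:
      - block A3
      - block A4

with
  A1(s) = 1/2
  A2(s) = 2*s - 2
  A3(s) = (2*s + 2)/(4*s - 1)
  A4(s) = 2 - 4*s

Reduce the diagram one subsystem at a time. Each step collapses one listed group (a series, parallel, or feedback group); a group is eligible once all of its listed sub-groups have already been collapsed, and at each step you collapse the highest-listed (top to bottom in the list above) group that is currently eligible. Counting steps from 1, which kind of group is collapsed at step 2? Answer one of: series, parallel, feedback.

Step 1. combine A1, A2 in parallel
Step 2. combine A3, A4 in series
Step 3. reduce the feedback loop with forward (A1+A2) and return (A3*A4)
The group at step 2 is a series group.

Final answer: series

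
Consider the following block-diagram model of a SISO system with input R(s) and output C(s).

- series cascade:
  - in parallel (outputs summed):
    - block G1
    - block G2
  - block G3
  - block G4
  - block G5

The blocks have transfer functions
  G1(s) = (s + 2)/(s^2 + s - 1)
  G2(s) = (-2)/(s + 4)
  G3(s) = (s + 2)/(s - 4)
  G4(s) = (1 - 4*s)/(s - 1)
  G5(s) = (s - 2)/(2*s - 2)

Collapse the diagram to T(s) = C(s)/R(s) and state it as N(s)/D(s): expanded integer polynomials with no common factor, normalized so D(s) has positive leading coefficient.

1. add G1, G2 (parallel) = (-s^2 + 4*s + 10)/(s^3 + 5*s^2 + 3*s - 4)
2. cascade (G1+G2), G3, G4, G5 - this is the overall T(s), already in the required normalized form

Therefore the answer is (4*s^5 - 17*s^4 - 52*s^3 + 78*s^2 + 144*s - 40)/(2*s^6 - 2*s^5 - 36*s^4 + 38*s^3 + 62*s^2 - 96*s + 32).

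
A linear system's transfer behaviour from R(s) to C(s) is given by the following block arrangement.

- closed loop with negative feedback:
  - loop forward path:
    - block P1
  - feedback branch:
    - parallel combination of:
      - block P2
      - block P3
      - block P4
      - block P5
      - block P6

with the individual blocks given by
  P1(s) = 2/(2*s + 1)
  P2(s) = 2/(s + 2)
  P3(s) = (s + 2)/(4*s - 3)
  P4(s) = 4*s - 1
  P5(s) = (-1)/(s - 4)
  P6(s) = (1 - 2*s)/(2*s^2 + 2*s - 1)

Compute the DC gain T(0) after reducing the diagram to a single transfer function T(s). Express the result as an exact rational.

First reduce the diagram to T(s).

Step 1 - sum the parallel branches P2, P3, P4, P5, P6, giving (32*s^6 - 62*s^5 - 296*s^4 + 29*s^3 + 244*s^2 - 161*s + 34)/(8*s^5 - 14*s^4 - 78*s^3 + 7*s^2 + 74*s - 24)
Step 2 - apply the feedback formula to P1, (P2+P3+P4+P5+P6), giving (16*s^5 - 28*s^4 - 156*s^3 + 14*s^2 + 148*s - 48)/(80*s^6 - 144*s^5 - 762*s^4 - 6*s^3 + 643*s^2 - 296*s + 44)
That last expression is T(s); at s = 0 only the constant terms survive, so T(0) = -48/44 = -12/11.

Answer: -12/11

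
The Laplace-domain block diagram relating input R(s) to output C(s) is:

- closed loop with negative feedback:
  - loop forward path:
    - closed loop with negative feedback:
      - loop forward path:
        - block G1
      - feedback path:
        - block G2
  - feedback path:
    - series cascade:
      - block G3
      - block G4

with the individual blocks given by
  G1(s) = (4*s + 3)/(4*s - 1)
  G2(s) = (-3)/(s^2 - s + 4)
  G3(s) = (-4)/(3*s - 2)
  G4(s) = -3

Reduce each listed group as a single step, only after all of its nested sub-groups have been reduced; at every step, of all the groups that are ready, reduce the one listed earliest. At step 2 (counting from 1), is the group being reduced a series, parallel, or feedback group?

Step 1: apply the feedback formula to G1, G2
Step 2: series reduction of G3, G4
Step 3: collapse the loop ([G1/(1+G1*G2)] forward, (G3*G4) return)
So the answer for step 2 is series.

Hence the answer: series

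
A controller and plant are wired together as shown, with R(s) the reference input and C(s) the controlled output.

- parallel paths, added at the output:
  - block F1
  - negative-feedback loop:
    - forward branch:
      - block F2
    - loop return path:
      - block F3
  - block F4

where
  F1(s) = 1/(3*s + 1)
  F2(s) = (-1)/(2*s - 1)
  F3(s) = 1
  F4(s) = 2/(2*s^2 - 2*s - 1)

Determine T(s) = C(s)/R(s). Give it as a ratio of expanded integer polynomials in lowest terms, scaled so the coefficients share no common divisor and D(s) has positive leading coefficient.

[1] apply the feedback formula to F2, F3: (-1)/(2*s - 2)
[2] add F1, [F2/(1+F2*F3)], F4 (parallel), giving the overall T(s)

Final answer: (-2*s^3 + 8*s^2 - s - 1)/(12*s^4 - 20*s^3 - 2*s^2 + 8*s + 2)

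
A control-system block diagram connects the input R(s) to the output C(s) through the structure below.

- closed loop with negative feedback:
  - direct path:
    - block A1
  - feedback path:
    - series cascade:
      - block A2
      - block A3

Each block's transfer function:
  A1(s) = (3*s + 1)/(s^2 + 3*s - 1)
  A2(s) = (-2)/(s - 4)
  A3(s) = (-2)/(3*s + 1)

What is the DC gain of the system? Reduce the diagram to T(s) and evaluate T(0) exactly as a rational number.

Step 1. reduce the series chain A2, A3 -> 4/(3*s^2 - 11*s - 4)
Step 2. collapse the loop (A1 forward, (A2*A3) return) -> (3*s^2 - 11*s - 4)/(s^3 - s^2 - 13*s + 8)
Evaluating the step-2 result (the overall T(s)) at s = 0 gives T(0) = -4/8 = -1/2.

Therefore the answer is -1/2.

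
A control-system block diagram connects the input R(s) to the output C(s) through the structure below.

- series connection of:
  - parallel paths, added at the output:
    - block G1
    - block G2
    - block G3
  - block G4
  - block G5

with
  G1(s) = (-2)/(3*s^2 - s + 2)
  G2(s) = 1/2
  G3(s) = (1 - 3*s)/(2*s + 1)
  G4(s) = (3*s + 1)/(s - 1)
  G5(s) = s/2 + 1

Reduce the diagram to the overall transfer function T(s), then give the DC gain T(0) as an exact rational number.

Step 1 - sum the parallel branches G1, G2, G3 gives (-12*s^3 + 13*s^2 - 19*s + 2)/(12*s^3 + 2*s^2 + 6*s + 4)
Step 2 - reduce the series chain (G1+G2+G3), G4, G5 gives (-36*s^5 - 45*s^4 + 10*s^3 - 101*s^2 - 24*s + 4)/(24*s^4 - 20*s^3 + 8*s^2 - 4*s - 8)
Step 2 gives the overall T(s). Then T(0) = 4/(-8) = -1/2.

Final answer: -1/2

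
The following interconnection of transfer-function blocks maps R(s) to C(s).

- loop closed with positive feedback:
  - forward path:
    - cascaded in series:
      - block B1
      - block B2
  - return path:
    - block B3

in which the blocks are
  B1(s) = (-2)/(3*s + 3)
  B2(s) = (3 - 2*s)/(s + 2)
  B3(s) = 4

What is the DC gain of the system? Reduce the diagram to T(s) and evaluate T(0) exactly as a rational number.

Step 1: multiply B1, B2 (series), giving (4*s - 6)/(3*s^2 + 9*s + 6)
Step 2: apply the feedback formula to (B1*B2), B3, giving (4*s - 6)/(3*s^2 - 7*s + 30)
The step-2 result is T(s). Setting s = 0: T(0) = -6/30 = -1/5.

Answer: -1/5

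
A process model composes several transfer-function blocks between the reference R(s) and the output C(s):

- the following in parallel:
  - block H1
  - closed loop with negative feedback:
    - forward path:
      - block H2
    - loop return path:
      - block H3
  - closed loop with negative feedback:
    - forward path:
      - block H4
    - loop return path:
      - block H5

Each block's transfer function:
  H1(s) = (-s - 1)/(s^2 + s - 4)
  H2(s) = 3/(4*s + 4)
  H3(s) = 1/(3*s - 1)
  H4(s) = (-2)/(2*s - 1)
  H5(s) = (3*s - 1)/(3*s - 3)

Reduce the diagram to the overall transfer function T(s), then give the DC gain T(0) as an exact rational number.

(1) feedback reduction of H2, H3 -> (9*s - 3)/(12*s^2 + 8*s - 1)
(2) apply the feedback formula to H4, H5 -> (6 - 6*s)/(6*s^2 - 15*s + 5)
(3) reduce the parallel group H1, [H2/(1+H2*H3)], [H4/(1+H4*H5)] -> (-90*s^5 - 87*s^4 + 285*s^3 + 650*s^2 - 647*s + 89)/(72*s^6 - 60*s^5 - 486*s^4 + 517*s^3 + 314*s^2 - 225*s + 20)
That last expression is T(s); at s = 0 only the constant terms survive, so T(0) = 89/20.

Therefore the answer is 89/20.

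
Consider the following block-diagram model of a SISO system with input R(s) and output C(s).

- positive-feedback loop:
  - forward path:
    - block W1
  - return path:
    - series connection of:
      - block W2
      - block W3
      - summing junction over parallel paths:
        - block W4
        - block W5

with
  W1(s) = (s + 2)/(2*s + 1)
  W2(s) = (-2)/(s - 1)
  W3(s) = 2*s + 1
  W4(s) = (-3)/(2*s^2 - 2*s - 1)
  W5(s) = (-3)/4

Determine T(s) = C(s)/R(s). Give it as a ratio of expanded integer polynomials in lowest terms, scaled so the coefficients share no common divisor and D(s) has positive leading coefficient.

The answer is (-4*s^4 + 14*s^2 - 6*s - 4)/(4*s^4 + 30*s^3 + 4*s^2 + 27*s + 16).

Reasoning:
[1] parallel reduction of W4, W5 = (-6*s^2 + 6*s - 9)/(8*s^2 - 8*s - 4)
[2] combine W2, W3, (W4+W5) in series = (12*s^3 - 6*s^2 + 12*s + 9)/(4*s^3 - 8*s^2 + 2*s + 2)
[3] collapse the loop (W1 forward, (W2*W3*(W4+W5)) return) - this is the overall T(s), already in the required normalized form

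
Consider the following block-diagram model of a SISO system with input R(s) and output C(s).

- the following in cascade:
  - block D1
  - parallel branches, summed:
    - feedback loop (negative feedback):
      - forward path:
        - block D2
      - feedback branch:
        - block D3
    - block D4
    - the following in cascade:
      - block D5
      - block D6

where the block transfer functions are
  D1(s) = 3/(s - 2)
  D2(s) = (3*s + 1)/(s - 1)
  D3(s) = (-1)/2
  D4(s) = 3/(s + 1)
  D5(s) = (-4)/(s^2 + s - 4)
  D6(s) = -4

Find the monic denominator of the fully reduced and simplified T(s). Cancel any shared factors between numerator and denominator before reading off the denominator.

Step 1 - collapse the loop (D2 forward, D3 return): (-6*s - 2)/(s + 3)
Step 2 - reduce the series chain D5, D6: 16/(s^2 + s - 4)
Step 3 - sum the parallel branches [D2/(1+D2*D3)], D4, (D5*D6): (-6*s^4 - 11*s^3 + 42*s^2 + 91*s + 20)/(s^4 + 5*s^3 + 3*s^2 - 13*s - 12)
Step 4 - series reduction of D1, ([D2/(1+D2*D3)]+D4+(D5*D6)): (-18*s^4 - 33*s^3 + 126*s^2 + 273*s + 60)/(s^5 + 3*s^4 - 7*s^3 - 19*s^2 + 14*s + 24)
Step 4 gives the fully reduced T(s), with no common factor left to cancel. The denominator is already monic (leading coefficient 1).

Hence the answer: s^5 + 3*s^4 - 7*s^3 - 19*s^2 + 14*s + 24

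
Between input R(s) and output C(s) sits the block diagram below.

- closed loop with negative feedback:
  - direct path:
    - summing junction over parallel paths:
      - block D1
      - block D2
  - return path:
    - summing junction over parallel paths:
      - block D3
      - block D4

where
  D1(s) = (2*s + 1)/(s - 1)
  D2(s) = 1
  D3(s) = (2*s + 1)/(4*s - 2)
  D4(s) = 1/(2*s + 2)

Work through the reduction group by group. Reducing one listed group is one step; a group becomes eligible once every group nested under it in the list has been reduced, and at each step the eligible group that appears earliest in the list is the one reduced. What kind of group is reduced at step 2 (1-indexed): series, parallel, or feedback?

Reducing step by step:

1. sum the parallel branches D1, D2
2. combine D3, D4 in parallel
3. apply the feedback formula to (D1+D2), (D3+D4)
The group at step 2 is a parallel group.

Answer: parallel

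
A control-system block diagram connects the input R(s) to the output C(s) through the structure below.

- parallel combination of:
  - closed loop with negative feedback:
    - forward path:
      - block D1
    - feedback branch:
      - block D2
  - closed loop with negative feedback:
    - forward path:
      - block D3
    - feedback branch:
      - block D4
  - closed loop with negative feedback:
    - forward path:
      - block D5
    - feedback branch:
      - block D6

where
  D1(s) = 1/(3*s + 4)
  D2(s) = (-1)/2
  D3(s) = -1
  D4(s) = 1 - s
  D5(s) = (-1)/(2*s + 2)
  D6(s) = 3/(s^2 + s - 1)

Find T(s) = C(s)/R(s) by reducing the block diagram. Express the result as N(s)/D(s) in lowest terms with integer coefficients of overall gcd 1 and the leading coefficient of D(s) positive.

(1) apply the feedback formula to D1, D2; result 2/(6*s + 7)
(2) close the feedback loop around D3, D4; result (-1)/s
(3) apply the feedback formula to D5, D6; result (-s^2 - s + 1)/(2*s^3 + 4*s^2 - 5)
(4) add [D1/(1+D1*D2)], [D3/(1+D3*D4)], [D5/(1+D5*D6)] (parallel); the result is T(s) itself (integer coefficients, no common factor, positive leading denominator coefficient)

Final answer: (-14*s^4 - 43*s^3 - 29*s^2 + 27*s + 35)/(12*s^5 + 38*s^4 + 28*s^3 - 30*s^2 - 35*s)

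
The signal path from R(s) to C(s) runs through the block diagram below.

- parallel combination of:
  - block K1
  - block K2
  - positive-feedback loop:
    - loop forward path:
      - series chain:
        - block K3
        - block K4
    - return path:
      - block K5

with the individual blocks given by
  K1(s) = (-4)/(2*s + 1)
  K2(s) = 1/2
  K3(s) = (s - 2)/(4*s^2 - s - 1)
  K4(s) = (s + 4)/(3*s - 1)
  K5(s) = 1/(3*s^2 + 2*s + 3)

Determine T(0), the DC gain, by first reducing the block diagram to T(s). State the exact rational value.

Reducing step by step:

Step 1 - series reduction of K3, K4: (s^2 + 2*s - 8)/(12*s^3 - 7*s^2 - 2*s + 1)
Step 2 - collapse the loop ((K3*K4) forward, K5 return): (3*s^4 + 8*s^3 - 17*s^2 - 10*s - 24)/(36*s^5 + 3*s^4 + 16*s^3 - 23*s^2 - 6*s + 11)
Step 3 - sum the parallel branches K1, K2, [(K3*K4)/(1-(K3*K4)*K5)]: (72*s^6 - 234*s^5 + 49*s^4 - 210*s^3 + 75*s^2 - 52*s - 125)/(144*s^6 + 84*s^5 + 70*s^4 - 60*s^3 - 70*s^2 + 32*s + 22)
DC gain: substitute s = 0 into T(s) from step 3: T(0) = -125/22.

Answer: -125/22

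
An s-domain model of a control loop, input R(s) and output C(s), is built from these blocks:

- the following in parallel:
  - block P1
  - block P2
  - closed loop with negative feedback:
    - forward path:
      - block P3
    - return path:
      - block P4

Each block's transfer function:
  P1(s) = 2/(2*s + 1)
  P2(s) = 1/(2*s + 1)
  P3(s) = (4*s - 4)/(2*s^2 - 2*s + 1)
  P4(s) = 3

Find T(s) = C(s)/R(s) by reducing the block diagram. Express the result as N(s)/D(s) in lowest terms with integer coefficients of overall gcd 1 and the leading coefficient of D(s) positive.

The answer is (14*s^2 + 26*s - 37)/(4*s^3 + 22*s^2 - 12*s - 11).

Reasoning:
Step 1: feedback reduction of P3, P4 gives (4*s - 4)/(2*s^2 + 10*s - 11)
Step 2: combine P1, P2, [P3/(1+P3*P4)] in parallel: this yields T(s), and no further normalization is needed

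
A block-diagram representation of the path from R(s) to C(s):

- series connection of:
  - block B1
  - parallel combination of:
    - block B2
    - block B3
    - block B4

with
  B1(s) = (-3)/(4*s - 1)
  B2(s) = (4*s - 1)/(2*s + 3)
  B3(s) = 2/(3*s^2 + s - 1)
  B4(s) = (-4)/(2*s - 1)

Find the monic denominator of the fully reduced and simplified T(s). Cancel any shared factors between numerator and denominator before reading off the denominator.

First reduce the diagram to T(s).

(1) add B2, B3, B4 (parallel); result (24*s^4 - 34*s^3 - 47*s^2 + 11*s + 5)/(12*s^4 + 16*s^3 - 9*s^2 - 7*s + 3)
(2) combine B1, (B2+B3+B4) in series; result (-72*s^4 + 102*s^3 + 141*s^2 - 33*s - 15)/(48*s^5 + 52*s^4 - 52*s^3 - 19*s^2 + 19*s - 3)
That last expression is T(s), already simplified. Scaling its denominator by 1/48 (the reciprocal of the leading coefficient) yields the monic denominator.

Answer: s^5 + 13*s^4/12 - 13*s^3/12 - 19*s^2/48 + 19*s/48 - 1/16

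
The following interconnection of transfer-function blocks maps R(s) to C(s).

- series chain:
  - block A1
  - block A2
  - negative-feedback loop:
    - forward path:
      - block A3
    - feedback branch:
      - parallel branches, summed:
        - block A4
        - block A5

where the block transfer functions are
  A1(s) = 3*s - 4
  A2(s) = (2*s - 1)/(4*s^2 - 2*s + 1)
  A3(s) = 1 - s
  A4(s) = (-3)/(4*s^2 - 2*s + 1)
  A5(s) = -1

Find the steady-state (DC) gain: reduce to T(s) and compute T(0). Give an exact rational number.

Reducing step by step:

Step 1 - reduce the parallel group A4, A5; result (-4*s^2 + 2*s - 4)/(4*s^2 - 2*s + 1)
Step 2 - reduce the feedback loop with forward A3 and return (A4+A5); result (-4*s^3 + 6*s^2 - 3*s + 1)/(4*s^3 - 2*s^2 + 4*s - 3)
Step 3 - multiply A1, A2, [A3/(1+A3*(A4+A5))] (series); result (-6*s^3 + 17*s^2 - 15*s + 4)/(4*s^3 - 2*s^2 + 4*s - 3)
Step 3 gives the overall T(s). Then T(0) = 4/(-3) = -4/3.

Answer: -4/3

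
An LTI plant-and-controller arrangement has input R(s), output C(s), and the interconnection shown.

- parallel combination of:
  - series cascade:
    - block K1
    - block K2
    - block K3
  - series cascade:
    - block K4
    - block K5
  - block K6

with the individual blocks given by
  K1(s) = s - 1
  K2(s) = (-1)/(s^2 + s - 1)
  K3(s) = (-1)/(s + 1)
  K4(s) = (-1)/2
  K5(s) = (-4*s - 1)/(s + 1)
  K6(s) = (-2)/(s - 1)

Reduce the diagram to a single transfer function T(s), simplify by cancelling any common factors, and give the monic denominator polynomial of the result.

Answer: s^4 + s^3 - 2*s^2 - s + 1

Working:
(1) reduce the series chain K1, K2, K3; result (s - 1)/(s^3 + 2*s^2 - 1)
(2) combine K4, K5 in series; result (4*s + 1)/(2*s + 2)
(3) sum the parallel branches (K1*K2*K3), (K4*K5), K6; result (4*s^4 - 3*s^3 - 14*s^2 - 2*s + 7)/(2*s^4 + 2*s^3 - 4*s^2 - 2*s + 2)
Step 3 gives the fully reduced T(s), with no common factor left to cancel. The denominator's leading coefficient is 2, so divide each of its coefficients by 2 to get the monic form.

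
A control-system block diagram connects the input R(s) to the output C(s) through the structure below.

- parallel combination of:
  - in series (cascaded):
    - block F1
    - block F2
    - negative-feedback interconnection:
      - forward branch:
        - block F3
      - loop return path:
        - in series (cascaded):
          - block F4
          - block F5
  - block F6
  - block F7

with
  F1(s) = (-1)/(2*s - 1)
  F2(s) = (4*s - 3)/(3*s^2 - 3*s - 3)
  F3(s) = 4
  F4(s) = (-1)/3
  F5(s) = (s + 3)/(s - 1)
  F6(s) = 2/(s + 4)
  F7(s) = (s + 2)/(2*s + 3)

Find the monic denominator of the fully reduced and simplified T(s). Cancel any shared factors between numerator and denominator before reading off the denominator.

The answer is s^6 + 19*s^5 + 229*s^4/4 - 105*s^3/2 - 169*s^2 - 3*s/4 + 45.

Reasoning:
1. multiply F4, F5 (series), giving (-s - 3)/(3*s - 3)
2. apply the feedback formula to F3, (F4*F5), giving (12 - 12*s)/(s + 15)
3. series reduction of F1, F2, [F3/(1+F3*(F4*F5))], giving (16*s^2 - 28*s + 12)/(2*s^4 + 27*s^3 - 46*s^2 - 14*s + 15)
4. add (F1*F2*[F3/(1+F3*(F4*F5))]), F6, F7 (parallel), giving (2*s^6 + 47*s^5 + 284*s^4 + 24*s^3 - 861*s^2 - 250*s + 354)/(4*s^6 + 76*s^5 + 229*s^4 - 210*s^3 - 676*s^2 - 3*s + 180)
That last expression is T(s), already simplified. Scaling its denominator by 1/4 (the reciprocal of the leading coefficient) yields the monic denominator.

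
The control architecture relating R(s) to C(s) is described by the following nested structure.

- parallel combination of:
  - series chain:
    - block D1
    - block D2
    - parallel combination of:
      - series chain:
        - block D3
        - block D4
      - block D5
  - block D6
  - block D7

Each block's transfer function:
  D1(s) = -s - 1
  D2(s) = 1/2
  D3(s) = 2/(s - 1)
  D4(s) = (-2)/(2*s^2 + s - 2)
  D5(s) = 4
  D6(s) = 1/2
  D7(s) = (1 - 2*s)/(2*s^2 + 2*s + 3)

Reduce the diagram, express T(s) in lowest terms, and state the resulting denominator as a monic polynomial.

Step 1. combine D3, D4 in series, giving (-4)/(2*s^3 - s^2 - 3*s + 2)
Step 2. parallel reduction of (D3*D4), D5, giving (8*s^3 - 4*s^2 - 12*s + 4)/(2*s^3 - s^2 - 3*s + 2)
Step 3. combine D1, D2, ((D3*D4)+D5) in series, giving (-4*s^4 - 2*s^3 + 8*s^2 + 4*s - 2)/(2*s^3 - s^2 - 3*s + 2)
Step 4. sum the parallel branches (D1*D2*((D3*D4)+D5)), D6, D7, giving (-16*s^6 - 20*s^5 - 6*s^4 + 42*s^3 + 61*s^2 - 3*s - 2)/(8*s^5 + 4*s^4 - 4*s^3 - 10*s^2 - 10*s + 12)
Step 4 gives the fully reduced T(s), with no common factor left to cancel. The denominator's leading coefficient is 8, so divide each of its coefficients by 8 to get the monic form.

Therefore the answer is s^5 + s^4/2 - s^3/2 - 5*s^2/4 - 5*s/4 + 3/2.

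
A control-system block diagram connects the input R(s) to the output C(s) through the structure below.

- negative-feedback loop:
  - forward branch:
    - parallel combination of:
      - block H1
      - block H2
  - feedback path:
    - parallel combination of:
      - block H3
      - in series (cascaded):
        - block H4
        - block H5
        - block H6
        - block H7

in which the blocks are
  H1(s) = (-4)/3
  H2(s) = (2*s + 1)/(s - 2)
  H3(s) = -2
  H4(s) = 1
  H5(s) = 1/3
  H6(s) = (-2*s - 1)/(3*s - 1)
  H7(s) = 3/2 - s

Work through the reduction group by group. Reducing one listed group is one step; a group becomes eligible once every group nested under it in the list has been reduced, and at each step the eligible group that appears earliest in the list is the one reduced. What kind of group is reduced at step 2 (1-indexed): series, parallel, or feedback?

Step 1. sum the parallel branches H1, H2
Step 2. multiply H4, H5, H6, H7 (series)
Step 3. add H3, (H4*H5*H6*H7) (parallel)
Step 4. close the feedback loop around (H1+H2), (H3+(H4*H5*H6*H7))
So the answer for step 2 is series.

Final answer: series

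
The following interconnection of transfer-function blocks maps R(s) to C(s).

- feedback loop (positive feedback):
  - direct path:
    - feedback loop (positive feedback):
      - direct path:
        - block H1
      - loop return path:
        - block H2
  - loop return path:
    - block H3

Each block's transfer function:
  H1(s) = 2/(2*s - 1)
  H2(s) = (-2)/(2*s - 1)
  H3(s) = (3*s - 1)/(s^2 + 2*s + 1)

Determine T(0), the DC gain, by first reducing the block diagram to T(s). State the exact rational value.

Answer: -2/3

Working:
Step 1: feedback reduction of H1, H2: (4*s - 2)/(4*s^2 - 4*s + 5)
Step 2: close the feedback loop around [H1/(1-H1*H2)], H3: (4*s^3 + 6*s^2 - 2)/(4*s^4 + 4*s^3 - 11*s^2 + 16*s + 3)
Evaluating the step-2 result (the overall T(s)) at s = 0 gives T(0) = -2/3.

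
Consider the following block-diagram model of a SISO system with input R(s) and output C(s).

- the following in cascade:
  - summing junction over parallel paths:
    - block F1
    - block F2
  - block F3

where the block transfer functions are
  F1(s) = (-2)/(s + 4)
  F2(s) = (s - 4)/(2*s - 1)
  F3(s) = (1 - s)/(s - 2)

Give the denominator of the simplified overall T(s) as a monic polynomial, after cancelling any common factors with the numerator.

1. add F1, F2 (parallel); result (s^2 - 4*s - 14)/(2*s^2 + 7*s - 4)
2. multiply (F1+F2), F3 (series); result (-s^3 + 5*s^2 + 10*s - 14)/(2*s^3 + 3*s^2 - 18*s + 8)
The result of step 2 is T(s) in lowest terms. Its denominator has leading coefficient 2; dividing the denominator through by 2 makes it monic.

Hence the answer: s^3 + 3*s^2/2 - 9*s + 4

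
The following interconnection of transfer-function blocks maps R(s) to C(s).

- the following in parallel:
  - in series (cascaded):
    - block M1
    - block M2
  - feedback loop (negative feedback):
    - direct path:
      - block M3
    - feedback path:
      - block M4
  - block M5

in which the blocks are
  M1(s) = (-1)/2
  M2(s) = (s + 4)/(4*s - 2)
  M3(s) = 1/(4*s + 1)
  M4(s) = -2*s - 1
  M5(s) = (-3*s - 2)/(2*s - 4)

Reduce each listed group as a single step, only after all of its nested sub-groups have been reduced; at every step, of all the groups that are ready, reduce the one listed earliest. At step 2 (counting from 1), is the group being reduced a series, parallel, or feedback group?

Reducing step by step:

Step 1 - series reduction of M1, M2
Step 2 - feedback reduction of M3, M4
Step 3 - add (M1*M2), [M3/(1+M3*M4)], M5 (parallel)
At step 2 the group reduced is feedback.

Answer: feedback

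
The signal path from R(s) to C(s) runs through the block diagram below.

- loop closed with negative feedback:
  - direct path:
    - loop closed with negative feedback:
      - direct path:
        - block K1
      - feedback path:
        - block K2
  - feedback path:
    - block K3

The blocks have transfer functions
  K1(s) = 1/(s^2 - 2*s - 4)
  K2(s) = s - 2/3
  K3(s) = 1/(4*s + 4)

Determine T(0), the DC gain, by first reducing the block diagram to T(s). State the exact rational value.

Answer: -12/53

Working:
Step 1: feedback reduction of K1, K2; result 3/(3*s^2 - 3*s - 14)
Step 2: collapse the loop ([K1/(1+K1*K2)] forward, K3 return); result (12*s + 12)/(12*s^3 - 68*s - 53)
The step-2 result is T(s). Setting s = 0: T(0) = 12/(-53) = -12/53.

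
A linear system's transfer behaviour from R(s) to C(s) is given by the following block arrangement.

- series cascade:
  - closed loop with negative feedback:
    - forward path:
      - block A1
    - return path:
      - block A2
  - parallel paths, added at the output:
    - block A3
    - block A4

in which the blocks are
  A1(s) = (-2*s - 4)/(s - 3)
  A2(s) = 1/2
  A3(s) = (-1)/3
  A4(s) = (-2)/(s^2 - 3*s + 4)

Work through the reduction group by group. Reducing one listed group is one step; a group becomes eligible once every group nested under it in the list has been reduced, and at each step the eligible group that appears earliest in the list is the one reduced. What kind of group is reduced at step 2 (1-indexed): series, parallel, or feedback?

Step 1: close the feedback loop around A1, A2
Step 2: combine A3, A4 in parallel
Step 3: reduce the series chain [A1/(1+A1*A2)], (A3+A4)
Step 2 collapses a parallel group.

Final answer: parallel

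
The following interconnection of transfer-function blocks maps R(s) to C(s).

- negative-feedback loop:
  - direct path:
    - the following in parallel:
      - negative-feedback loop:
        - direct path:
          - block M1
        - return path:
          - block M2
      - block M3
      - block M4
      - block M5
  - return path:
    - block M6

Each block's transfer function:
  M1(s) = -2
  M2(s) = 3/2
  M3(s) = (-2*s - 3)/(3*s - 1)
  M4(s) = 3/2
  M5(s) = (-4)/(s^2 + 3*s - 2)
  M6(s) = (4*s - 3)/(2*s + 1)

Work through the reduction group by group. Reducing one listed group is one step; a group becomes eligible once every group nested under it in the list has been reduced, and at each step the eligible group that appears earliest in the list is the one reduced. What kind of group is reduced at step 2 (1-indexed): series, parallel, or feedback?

Reducing step by step:

Step 1: close the feedback loop around M1, M2
Step 2: reduce the parallel group [M1/(1+M1*M2)], M3, M4, M5
Step 3: apply the feedback formula to ([M1/(1+M1*M2)]+M3+M4+M5), M6
Step 2: parallel.

Answer: parallel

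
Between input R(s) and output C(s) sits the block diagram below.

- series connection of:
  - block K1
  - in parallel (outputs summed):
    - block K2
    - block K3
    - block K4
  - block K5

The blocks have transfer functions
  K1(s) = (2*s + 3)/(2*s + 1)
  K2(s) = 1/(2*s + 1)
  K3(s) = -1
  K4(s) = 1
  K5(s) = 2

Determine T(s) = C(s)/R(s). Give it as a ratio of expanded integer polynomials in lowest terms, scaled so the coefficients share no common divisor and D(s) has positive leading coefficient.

1. reduce the parallel group K2, K3, K4 = 1/(2*s + 1)
2. combine K1, (K2+K3+K4), K5 in series: this yields T(s), and no further normalization is needed

Final answer: (4*s + 6)/(4*s^2 + 4*s + 1)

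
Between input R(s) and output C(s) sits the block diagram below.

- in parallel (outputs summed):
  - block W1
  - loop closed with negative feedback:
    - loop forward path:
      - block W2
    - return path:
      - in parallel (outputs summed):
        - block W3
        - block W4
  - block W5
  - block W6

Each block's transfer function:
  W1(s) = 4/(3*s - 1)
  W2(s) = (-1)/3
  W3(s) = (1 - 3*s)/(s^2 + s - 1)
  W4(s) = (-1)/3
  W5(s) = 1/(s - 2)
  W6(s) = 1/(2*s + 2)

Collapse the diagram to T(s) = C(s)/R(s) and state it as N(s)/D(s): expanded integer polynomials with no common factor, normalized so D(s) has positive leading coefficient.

Step 1. add W3, W4 (parallel): (-s^2 - 10*s + 4)/(3*s^2 + 3*s - 3)
Step 2. apply the feedback formula to W2, (W3+W4): (-3*s^2 - 3*s + 3)/(10*s^2 + 19*s - 13)
Step 3. combine W1, [W2/(1+W2*(W3+W4))], W5, W6 in parallel - this is the overall T(s), already in the required normalized form

Therefore the answer is (-18*s^5 + 176*s^4 + 285*s^3 - 596*s^2 - 203*s + 220)/(60*s^5 + 34*s^4 - 330*s^3 - 46*s^2 + 206*s - 52).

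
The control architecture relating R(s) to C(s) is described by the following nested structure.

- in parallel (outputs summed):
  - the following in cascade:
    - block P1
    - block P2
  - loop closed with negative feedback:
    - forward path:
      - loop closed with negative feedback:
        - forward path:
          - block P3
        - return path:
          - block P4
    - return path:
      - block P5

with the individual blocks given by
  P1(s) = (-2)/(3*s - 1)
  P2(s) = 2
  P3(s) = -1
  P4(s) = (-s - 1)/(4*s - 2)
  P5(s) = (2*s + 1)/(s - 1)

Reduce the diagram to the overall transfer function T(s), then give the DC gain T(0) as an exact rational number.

(1) combine P1, P2 in series = (-4)/(3*s - 1)
(2) apply the feedback formula to P3, P4 = (2 - 4*s)/(5*s - 1)
(3) feedback reduction of [P3/(1+P3*P4)], P5 = (4*s^2 - 6*s + 2)/(3*s^2 + 6*s - 3)
(4) parallel reduction of (P1*P2), [[P3/(1+P3*P4)]/(1+[P3/(1+P3*P4)]*P5)] = (12*s^3 - 34*s^2 - 12*s + 10)/(9*s^3 + 15*s^2 - 15*s + 3)
The step-4 result is T(s). Setting s = 0: T(0) = 10/3.

Final answer: 10/3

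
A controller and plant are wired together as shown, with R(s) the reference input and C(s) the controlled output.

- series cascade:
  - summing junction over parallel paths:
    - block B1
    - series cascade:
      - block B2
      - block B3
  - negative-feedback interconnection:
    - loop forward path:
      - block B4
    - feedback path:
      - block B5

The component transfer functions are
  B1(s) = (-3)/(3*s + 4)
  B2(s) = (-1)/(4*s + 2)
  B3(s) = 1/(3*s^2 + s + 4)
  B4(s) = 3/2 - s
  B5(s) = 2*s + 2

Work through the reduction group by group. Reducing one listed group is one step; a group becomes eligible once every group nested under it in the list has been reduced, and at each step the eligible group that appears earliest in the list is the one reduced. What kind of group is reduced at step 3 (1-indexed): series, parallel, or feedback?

(1) reduce the series chain B2, B3
(2) add B1, (B2*B3) (parallel)
(3) collapse the loop (B4 forward, B5 return)
(4) reduce the series chain (B1+(B2*B3)), [B4/(1+B4*B5)]
At step 3 the group reduced is feedback.

Hence the answer: feedback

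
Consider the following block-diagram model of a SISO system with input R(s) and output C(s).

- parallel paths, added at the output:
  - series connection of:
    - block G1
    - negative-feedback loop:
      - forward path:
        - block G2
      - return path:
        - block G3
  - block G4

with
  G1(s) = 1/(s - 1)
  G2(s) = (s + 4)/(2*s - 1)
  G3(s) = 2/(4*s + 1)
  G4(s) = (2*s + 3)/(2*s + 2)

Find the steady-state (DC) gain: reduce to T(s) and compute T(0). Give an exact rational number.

Step 1: collapse the loop (G2 forward, G3 return), giving (4*s^2 + 17*s + 4)/(8*s^2 + 7)
Step 2: series reduction of G1, [G2/(1+G2*G3)], giving (4*s^2 + 17*s + 4)/(8*s^3 - 8*s^2 + 7*s - 7)
Step 3: add (G1*[G2/(1+G2*G3)]), G4 (parallel), giving (16*s^4 + 16*s^3 + 32*s^2 + 49*s - 13)/(16*s^4 - 2*s^2 - 14)
The step-3 result is T(s). Setting s = 0: T(0) = -13/(-14) = 13/14.

Therefore the answer is 13/14.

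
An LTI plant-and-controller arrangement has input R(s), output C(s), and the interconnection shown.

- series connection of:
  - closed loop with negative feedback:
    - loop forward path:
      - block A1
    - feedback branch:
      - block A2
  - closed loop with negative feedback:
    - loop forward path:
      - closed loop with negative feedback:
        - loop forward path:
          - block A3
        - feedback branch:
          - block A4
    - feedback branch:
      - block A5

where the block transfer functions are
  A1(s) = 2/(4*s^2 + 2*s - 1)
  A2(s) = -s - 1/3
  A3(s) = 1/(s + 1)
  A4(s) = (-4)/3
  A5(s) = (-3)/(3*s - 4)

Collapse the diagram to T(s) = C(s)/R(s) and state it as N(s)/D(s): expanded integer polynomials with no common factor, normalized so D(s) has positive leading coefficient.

The answer is (54*s - 72)/(108*s^4 - 180*s^3 - 105*s^2 + 75*s + 25).

Reasoning:
[1] apply the feedback formula to A1, A2 = 6/(12*s^2 - 5)
[2] reduce the feedback loop with forward A3 and return A4 = 3/(3*s - 1)
[3] collapse the loop ([A3/(1+A3*A4)] forward, A5 return) = (9*s - 12)/(9*s^2 - 15*s - 5)
[4] combine [A1/(1+A1*A2)], [[A3/(1+A3*A4)]/(1+[A3/(1+A3*A4)]*A5)] in series; the result is T(s) itself (integer coefficients, no common factor, positive leading denominator coefficient)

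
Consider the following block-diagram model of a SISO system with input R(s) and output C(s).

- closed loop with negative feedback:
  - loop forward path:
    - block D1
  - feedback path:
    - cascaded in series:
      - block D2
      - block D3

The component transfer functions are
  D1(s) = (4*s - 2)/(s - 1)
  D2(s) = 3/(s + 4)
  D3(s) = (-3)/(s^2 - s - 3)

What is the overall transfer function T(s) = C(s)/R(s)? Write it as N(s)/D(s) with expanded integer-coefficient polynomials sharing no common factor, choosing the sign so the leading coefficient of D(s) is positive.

[1] series reduction of D2, D3: (-9)/(s^3 + 3*s^2 - 7*s - 12)
[2] reduce the feedback loop with forward D1 and return (D2*D3) - this is the overall T(s), already in the required normalized form

Answer: (4*s^4 + 10*s^3 - 34*s^2 - 34*s + 24)/(s^4 + 2*s^3 - 10*s^2 - 41*s + 30)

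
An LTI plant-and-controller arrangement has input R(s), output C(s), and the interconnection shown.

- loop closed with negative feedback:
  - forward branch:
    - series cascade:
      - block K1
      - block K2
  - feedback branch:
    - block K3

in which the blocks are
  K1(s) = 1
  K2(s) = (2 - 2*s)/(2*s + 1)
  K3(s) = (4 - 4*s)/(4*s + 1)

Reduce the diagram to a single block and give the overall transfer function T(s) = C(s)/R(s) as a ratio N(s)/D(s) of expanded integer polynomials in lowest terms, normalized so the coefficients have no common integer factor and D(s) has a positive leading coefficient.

Answer: (-8*s^2 + 6*s + 2)/(16*s^2 - 10*s + 9)

Working:
1. reduce the series chain K1, K2; result (2 - 2*s)/(2*s + 1)
2. collapse the loop ((K1*K2) forward, K3 return); the result is T(s) itself (integer coefficients, no common factor, positive leading denominator coefficient)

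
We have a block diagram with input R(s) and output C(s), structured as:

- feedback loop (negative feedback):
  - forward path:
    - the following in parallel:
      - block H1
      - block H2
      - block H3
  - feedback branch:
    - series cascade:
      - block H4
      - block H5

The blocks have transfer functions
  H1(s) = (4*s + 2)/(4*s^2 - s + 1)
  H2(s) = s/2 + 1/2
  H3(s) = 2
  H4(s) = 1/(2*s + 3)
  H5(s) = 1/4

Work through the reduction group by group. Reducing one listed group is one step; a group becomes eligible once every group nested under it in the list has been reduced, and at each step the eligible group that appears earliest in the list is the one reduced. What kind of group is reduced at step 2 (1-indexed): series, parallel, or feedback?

1. add H1, H2, H3 (parallel)
2. cascade H4, H5
3. collapse the loop ((H1+H2+H3) forward, (H4*H5) return)
Step 2: series.

Final answer: series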